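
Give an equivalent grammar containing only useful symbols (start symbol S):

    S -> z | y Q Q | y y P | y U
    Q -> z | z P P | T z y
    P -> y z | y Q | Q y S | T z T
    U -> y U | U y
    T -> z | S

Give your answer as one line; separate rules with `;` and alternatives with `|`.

Generating nonterminals: {P, Q, S, T}.
Reachable from S after that: {P, Q, S, T}.
Removed useless symbols: {U} and every production mentioning them.

S -> z | y Q Q | y y P; Q -> z | z P P | T z y; P -> y z | y Q | Q y S | T z T; T -> z | S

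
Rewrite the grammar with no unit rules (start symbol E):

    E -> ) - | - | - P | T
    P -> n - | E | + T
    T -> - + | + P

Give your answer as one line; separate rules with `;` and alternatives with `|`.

Unit pairs: E ⇒* {T}; P ⇒* {E, T}.
For every A with A ⇒* B via unit rules, add B's non-unit alternatives to A; then delete every rule of the form X → Y.

E -> ) - | - | - P | - + | + P; P -> ) - | - | - P | n - | + T | - + | + P; T -> - + | + P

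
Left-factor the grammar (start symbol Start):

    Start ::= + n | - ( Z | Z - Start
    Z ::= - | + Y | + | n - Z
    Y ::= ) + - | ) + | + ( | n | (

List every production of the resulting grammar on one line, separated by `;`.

Z has alternatives sharing prefix '+': factor to Z → + Z1 with Z1 → Y | ε.
Y has alternatives sharing prefix ') +': factor to Y → ) + Y1 with Y1 → - | ε.

Start ::= + n | - ( Z | Z - Start; Z ::= - | n - Z | + Z1; Y ::= + ( | n | ( | ) + Y1; Z1 ::= Y | ε; Y1 ::= - | ε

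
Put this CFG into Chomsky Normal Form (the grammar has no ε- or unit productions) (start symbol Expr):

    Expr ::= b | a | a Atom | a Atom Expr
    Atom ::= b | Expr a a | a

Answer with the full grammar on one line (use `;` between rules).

Expr ::= b | a | X1 Atom | X1 Y1; Atom ::= b | Expr Y2 | a; X1 ::= a; Y1 ::= Atom Expr; Y2 ::= X1 X1

Introduce a nonterminal for each terminal appearing in a rule of length ≥ 2: X1 → a.
Binarize each right-hand side of length ≥ 3 by chaining fresh nonterminals (Y1, Y2, …): affected rules were Expr → X1 Atom Expr; Atom → Expr X1 X1.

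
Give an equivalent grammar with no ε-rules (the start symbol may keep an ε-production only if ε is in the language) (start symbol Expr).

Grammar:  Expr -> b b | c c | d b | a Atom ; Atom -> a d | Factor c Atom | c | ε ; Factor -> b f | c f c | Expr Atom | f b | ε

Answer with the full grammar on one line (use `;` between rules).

Expr -> b b | c c | d b | a Atom | a; Atom -> a d | Factor c Atom | Factor c | c Atom | c; Factor -> b f | c f c | Expr Atom | Expr | f b

Nullable set = {Atom, Factor}.
ε ∉ L(G), so no ε-production is kept.
Expand every rule over subsets of its nullable positions: Expr → a Atom gives a Atom | a. Atom → Factor c Atom gives Factor c Atom | Factor c | c Atom | c. Factor → Expr Atom gives Expr Atom | Expr.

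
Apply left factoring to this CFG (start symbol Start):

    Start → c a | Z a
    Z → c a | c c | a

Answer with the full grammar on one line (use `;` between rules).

Start → c a | Z a; Z → a | c Z1; Z1 → a | c

Z has alternatives sharing prefix 'c': factor to Z → c Z1 with Z1 → a | c.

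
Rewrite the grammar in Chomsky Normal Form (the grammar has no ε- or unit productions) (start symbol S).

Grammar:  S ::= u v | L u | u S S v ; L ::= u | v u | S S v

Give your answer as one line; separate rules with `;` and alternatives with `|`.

S ::= X1 X2 | L X1 | X1 Y1; L ::= u | X2 X1 | S Y3; X1 ::= u; X2 ::= v; Y1 ::= S Y2; Y2 ::= S X2; Y3 ::= S X2

Introduce a nonterminal for each terminal appearing in a rule of length ≥ 2: X1 → u, X2 → v.
Binarize each right-hand side of length ≥ 3 by chaining fresh nonterminals (Y1, Y2, …): affected rules were S → X1 S S X2; L → S S X2.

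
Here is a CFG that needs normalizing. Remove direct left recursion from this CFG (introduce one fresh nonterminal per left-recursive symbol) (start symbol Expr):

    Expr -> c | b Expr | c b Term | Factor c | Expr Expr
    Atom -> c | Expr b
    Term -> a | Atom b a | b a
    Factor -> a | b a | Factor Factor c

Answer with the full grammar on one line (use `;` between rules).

Expr -> c Expr1 | b Expr Expr1 | c b Term Expr1 | Factor c Expr1; Atom -> c | Expr b; Term -> a | Atom b a | b a; Factor -> a Factor1 | b a Factor1; Expr1 -> Expr Expr1 | epsilon; Factor1 -> Factor c Factor1 | epsilon

Left recursion appears on Expr, Factor.
For Expr: α = {Expr}, β = {c, b Expr, c b Term, Factor c}. Rewrite as Expr → β Expr1 and Expr1 → α Expr1 | ε.
For Factor: α = {Factor c}, β = {a, b a}. Rewrite as Factor → β Factor1 and Factor1 → α Factor1 | ε.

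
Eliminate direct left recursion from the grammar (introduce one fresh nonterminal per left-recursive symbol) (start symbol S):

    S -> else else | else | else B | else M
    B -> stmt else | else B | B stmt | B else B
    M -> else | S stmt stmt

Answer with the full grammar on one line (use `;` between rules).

Directly left-recursive nonterminal: B.
For B: α = {stmt, else B}, β = {stmt else, else B}. Rewrite as B → β B' and B' → α B' | ε.

S -> else else | else | else B | else M; B -> stmt else B' | else B B'; M -> else | S stmt stmt; B' -> stmt B' | else B B' | eps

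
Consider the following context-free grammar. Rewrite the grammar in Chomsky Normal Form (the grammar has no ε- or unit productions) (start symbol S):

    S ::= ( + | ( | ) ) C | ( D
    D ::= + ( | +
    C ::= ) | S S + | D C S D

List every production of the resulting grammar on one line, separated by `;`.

S ::= X1 X2 | ( | X3 Y1 | X1 D; D ::= X2 X1 | +; C ::= ) | S Y2 | D Y3; X1 ::= (; X2 ::= +; X3 ::= ); Y1 ::= X3 C; Y2 ::= S X2; Y3 ::= C Y4; Y4 ::= S D

Introduce a nonterminal for each terminal appearing in a rule of length ≥ 2: X1 → (, X2 → +, X3 → ).
Binarize each right-hand side of length ≥ 3 by chaining fresh nonterminals (Y1, Y2, …): affected rules were S → X3 X3 C; C → S S X2; C → D C S D.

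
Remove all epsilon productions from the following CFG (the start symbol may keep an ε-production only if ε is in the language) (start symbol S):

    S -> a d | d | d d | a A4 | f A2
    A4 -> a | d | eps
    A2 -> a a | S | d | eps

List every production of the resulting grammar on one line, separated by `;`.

S -> a d | d | d d | a A4 | a | f A2 | f; A4 -> a | d; A2 -> a a | S | d

Nullable nonterminals: {A2, A4}.
ε ∉ L(G), so no ε-production is kept.
Expand every rule over subsets of its nullable positions: S → a A4 gives a A4 | a. S → f A2 gives f A2 | f.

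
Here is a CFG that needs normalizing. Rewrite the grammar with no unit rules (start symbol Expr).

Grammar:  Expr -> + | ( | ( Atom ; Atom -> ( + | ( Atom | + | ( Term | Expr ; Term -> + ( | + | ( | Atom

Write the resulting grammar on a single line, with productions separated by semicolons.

Unit pairs: Atom ⇒* {Expr}; Term ⇒* {Atom, Expr}.
For each unit pair (A, B), copy every non-unit production of B to A, then drop all unit productions.

Expr -> + | ( | ( Atom; Atom -> ( + | ( Atom | + | ( Term | (; Term -> + ( | + | ( | ( + | ( Atom | ( Term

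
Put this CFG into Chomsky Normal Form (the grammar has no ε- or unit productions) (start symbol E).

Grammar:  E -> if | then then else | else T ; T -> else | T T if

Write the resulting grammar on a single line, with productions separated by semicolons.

Introduce a nonterminal for each terminal appearing in a rule of length ≥ 2: X1 → then, X2 → else, X3 → if.
Binarize each right-hand side of length ≥ 3 by chaining fresh nonterminals (Y1, Y2, …): affected rules were E → X1 X1 X2; T → T T X3.

E -> if | X1 Y1 | X2 T; T -> else | T Y2; X1 -> then; X2 -> else; X3 -> if; Y1 -> X1 X2; Y2 -> T X3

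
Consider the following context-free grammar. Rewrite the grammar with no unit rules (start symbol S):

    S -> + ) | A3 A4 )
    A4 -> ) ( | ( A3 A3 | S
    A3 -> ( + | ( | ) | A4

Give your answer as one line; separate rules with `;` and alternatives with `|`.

S -> + ) | A3 A4 ); A4 -> ) ( | ( A3 A3 | + ) | A3 A4 ); A3 -> ) ( | ( A3 A3 | + ) | A3 A4 ) | ( + | ( | )

Unit pairs: A3 ⇒* {A4, S}; A4 ⇒* {S}.
Replace each nonterminal's rules with the union of the non-unit rules of every nonterminal it unit-derives.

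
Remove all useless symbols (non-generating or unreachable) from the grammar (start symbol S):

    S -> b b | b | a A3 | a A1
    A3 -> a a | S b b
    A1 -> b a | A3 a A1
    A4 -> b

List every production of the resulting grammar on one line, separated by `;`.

Generating nonterminals: {A1, A3, A4, S}.
Reachable from S after that: {A1, A3, S}.
Removed useless symbols: {A4} and every production mentioning them.

S -> b b | b | a A3 | a A1; A3 -> a a | S b b; A1 -> b a | A3 a A1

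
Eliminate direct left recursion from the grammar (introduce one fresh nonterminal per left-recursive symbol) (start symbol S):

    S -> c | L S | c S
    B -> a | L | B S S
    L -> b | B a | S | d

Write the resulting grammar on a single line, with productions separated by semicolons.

S -> c | L S | c S; B -> a B' | L B'; L -> b | B a | S | d; B' -> S S B' | ε

B is directly left-recursive.
For B: α = {S S}, β = {a, L}. Rewrite as B → β B' and B' → α B' | ε.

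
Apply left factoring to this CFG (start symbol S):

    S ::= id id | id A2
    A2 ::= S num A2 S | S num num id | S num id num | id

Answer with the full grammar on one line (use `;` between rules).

S has alternatives sharing prefix 'id': factor to S → id S' with S' → id | A2.
A2 has alternatives sharing prefix 'S num': factor to A2 → S num A2' with A2' → A2 S | num id | id num.

S ::= id S'; A2 ::= id | S num A2'; S' ::= id | A2; A2' ::= A2 S | num id | id num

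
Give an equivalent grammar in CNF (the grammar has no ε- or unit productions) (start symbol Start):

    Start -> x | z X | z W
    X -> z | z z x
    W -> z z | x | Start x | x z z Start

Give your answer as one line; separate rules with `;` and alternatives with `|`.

Start -> x | X1 X | X1 W; X -> z | X1 Y1; W -> X1 X1 | x | Start X2 | X2 Y2; X1 -> z; X2 -> x; Y1 -> X1 X2; Y2 -> X1 Y3; Y3 -> X1 Start

Introduce a nonterminal for each terminal appearing in a rule of length ≥ 2: X1 → z, X2 → x.
Binarize each right-hand side of length ≥ 3 by chaining fresh nonterminals (Y1, Y2, …): affected rules were X → X1 X1 X2; W → X2 X1 X1 Start.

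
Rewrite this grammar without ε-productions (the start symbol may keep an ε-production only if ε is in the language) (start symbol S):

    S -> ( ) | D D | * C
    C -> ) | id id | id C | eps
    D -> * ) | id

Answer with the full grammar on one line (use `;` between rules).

Nullable set = {C}.
ε ∉ L(G), so no ε-production is kept.
Expand every rule over subsets of its nullable positions: S → * C gives * C | *. C → id C gives id C | id.

S -> ( ) | D D | * C | *; C -> ) | id id | id C | id; D -> * ) | id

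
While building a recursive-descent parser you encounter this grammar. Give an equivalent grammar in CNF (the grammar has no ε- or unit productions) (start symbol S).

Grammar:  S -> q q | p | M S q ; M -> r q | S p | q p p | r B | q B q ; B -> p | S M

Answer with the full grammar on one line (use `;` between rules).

Introduce a nonterminal for each terminal appearing in a rule of length ≥ 2: X1 → q, X2 → r, X3 → p.
Binarize each right-hand side of length ≥ 3 by chaining fresh nonterminals (Y1, Y2, …): affected rules were S → M S X1; M → X1 X3 X3; M → X1 B X1.

S -> X1 X1 | p | M Y1; M -> X2 X1 | S X3 | X1 Y2 | X2 B | X1 Y3; B -> p | S M; X1 -> q; X2 -> r; X3 -> p; Y1 -> S X1; Y2 -> X3 X3; Y3 -> B X1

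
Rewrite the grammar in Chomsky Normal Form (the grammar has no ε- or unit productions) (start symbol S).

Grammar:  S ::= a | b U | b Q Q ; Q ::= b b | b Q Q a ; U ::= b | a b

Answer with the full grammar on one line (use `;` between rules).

Introduce a nonterminal for each terminal appearing in a rule of length ≥ 2: X1 → b, X2 → a.
Binarize each right-hand side of length ≥ 3 by chaining fresh nonterminals (Y1, Y2, …): affected rules were S → X1 Q Q; Q → X1 Q Q X2.

S ::= a | X1 U | X1 Y1; Q ::= X1 X1 | X1 Y2; U ::= b | X2 X1; X1 ::= b; X2 ::= a; Y1 ::= Q Q; Y2 ::= Q Y3; Y3 ::= Q X2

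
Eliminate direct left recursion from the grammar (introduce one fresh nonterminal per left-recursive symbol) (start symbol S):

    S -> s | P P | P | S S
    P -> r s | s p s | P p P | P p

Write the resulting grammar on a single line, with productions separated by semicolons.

S -> s S' | P P S' | P S'; P -> r s P' | s p s P'; S' -> S S' | ε; P' -> p P P' | p P' | ε

Left recursion appears on S, P.
For S: α = {S}, β = {s, P P, P}. Rewrite as S → β S' and S' → α S' | ε.
For P: α = {p P, p}, β = {r s, s p s}. Rewrite as P → β P' and P' → α P' | ε.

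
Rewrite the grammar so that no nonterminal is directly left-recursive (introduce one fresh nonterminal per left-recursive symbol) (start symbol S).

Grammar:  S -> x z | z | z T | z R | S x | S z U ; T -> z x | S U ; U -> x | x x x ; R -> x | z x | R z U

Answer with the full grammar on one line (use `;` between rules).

S -> x z S' | z S' | z T S' | z R S'; T -> z x | S U; U -> x | x x x; R -> x R' | z x R'; S' -> x S' | z U S' | ε; R' -> z U R' | ε

Left recursion appears on S, R.
For S: α = {x, z U}, β = {x z, z, z T, z R}. Rewrite as S → β S' and S' → α S' | ε.
For R: α = {z U}, β = {x, z x}. Rewrite as R → β R' and R' → α R' | ε.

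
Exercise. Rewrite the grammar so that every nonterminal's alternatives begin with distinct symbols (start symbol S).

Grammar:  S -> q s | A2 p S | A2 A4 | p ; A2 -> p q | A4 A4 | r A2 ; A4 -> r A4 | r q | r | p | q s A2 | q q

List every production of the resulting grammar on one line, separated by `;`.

S -> q s | p | A2 S'; A2 -> p q | A4 A4 | r A2; A4 -> p | r A4' | q A4''; S' -> p S | A4; A4' -> A4 | q | eps; A4'' -> s A2 | q

S has alternatives sharing prefix 'A2': factor to S → A2 S' with S' → p S | A4.
A4 has alternatives sharing prefix 'r': factor to A4 → r A4' with A4' → A4 | q | ε.
A4 has alternatives sharing prefix 'q': factor to A4 → q A4'' with A4'' → s A2 | q.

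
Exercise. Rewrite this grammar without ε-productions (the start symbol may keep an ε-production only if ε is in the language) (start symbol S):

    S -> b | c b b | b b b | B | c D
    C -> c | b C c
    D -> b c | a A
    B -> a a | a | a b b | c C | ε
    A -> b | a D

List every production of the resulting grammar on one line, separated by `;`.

S -> b | c b b | b b b | B | c D | ε; C -> c | b C c; D -> b c | a A; B -> a a | a | a b b | c C; A -> b | a D

The nullable symbols are {B, S}.
ε ∈ L(G) since S is nullable, so keep S → ε.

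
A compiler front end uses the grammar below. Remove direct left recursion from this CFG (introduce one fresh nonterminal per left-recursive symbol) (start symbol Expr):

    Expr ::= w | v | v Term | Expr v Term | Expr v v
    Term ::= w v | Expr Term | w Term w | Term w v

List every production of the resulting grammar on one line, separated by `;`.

Left recursion appears on Expr, Term.
For Expr: α = {v Term, v v}, β = {w, v, v Term}. Rewrite as Expr → β Expr1 and Expr1 → α Expr1 | ε.
For Term: α = {w v}, β = {w v, Expr Term, w Term w}. Rewrite as Term → β Term1 and Term1 → α Term1 | ε.

Expr ::= w Expr1 | v Expr1 | v Term Expr1; Term ::= w v Term1 | Expr Term Term1 | w Term w Term1; Expr1 ::= v Term Expr1 | v v Expr1 | ε; Term1 ::= w v Term1 | ε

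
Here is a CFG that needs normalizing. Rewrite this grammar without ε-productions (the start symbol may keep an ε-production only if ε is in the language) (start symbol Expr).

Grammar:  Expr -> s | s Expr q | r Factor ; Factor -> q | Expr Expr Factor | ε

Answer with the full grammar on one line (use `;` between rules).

Nullable nonterminals: {Factor}.
ε ∉ L(G), so no ε-production is kept.
Add the nullable-subset variants: Expr → r Factor gives r Factor | r. Factor → Expr Expr Factor gives Expr Expr Factor | Expr Expr.

Expr -> s | s Expr q | r Factor | r; Factor -> q | Expr Expr Factor | Expr Expr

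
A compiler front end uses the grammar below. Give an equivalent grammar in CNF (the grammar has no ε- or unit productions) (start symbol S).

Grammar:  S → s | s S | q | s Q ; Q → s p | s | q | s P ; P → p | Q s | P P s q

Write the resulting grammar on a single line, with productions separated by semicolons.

S → s | X1 S | q | X1 Q; Q → X1 X2 | s | q | X1 P; P → p | Q X1 | P Y1; X1 → s; X2 → p; X3 → q; Y1 → P Y2; Y2 → X1 X3

Introduce a nonterminal for each terminal appearing in a rule of length ≥ 2: X1 → s, X2 → p, X3 → q.
Binarize each right-hand side of length ≥ 3 by chaining fresh nonterminals (Y1, Y2, …): affected rules were P → P P X1 X3.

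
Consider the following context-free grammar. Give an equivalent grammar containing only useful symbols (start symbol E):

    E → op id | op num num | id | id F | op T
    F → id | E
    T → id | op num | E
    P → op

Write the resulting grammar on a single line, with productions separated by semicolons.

E → op id | op num num | id | id F | op T; F → id | E; T → id | op num | E

Generating nonterminals: {E, F, P, T}.
Reachable from E after that: {E, F, T}.
Removed useless symbols: {P} and every production mentioning them.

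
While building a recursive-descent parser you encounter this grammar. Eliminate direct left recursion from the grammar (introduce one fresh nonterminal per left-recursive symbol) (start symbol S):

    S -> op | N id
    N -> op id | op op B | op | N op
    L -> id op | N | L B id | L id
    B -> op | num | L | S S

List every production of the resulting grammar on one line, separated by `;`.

S -> op | N id; N -> op id N' | op op B N' | op N'; L -> id op L' | N L'; B -> op | num | L | S S; N' -> op N' | ε; L' -> B id L' | id L' | ε

N, L are directly left-recursive.
For N: α = {op}, β = {op id, op op B, op}. Rewrite as N → β N' and N' → α N' | ε.
For L: α = {B id, id}, β = {id op, N}. Rewrite as L → β L' and L' → α L' | ε.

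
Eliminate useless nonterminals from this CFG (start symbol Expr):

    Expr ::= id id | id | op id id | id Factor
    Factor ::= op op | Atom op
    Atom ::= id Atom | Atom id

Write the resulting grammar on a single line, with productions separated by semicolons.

Expr ::= id id | id | op id id | id Factor; Factor ::= op op

Generating nonterminals: {Expr, Factor}.
Reachable from Expr after that: {Expr, Factor}.
Removed useless symbols: {Atom} and every production mentioning them.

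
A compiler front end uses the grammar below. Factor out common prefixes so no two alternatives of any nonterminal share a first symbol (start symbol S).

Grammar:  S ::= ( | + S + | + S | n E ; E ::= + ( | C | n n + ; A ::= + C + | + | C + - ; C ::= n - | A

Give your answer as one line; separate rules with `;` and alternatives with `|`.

S ::= ( | n E | + S S'; E ::= + ( | C | n n +; A ::= C + - | + A'; C ::= n - | A; S' ::= + | ε; A' ::= C + | ε

S has alternatives sharing prefix '+ S': factor to S → + S S' with S' → + | ε.
A has alternatives sharing prefix '+': factor to A → + A' with A' → C + | ε.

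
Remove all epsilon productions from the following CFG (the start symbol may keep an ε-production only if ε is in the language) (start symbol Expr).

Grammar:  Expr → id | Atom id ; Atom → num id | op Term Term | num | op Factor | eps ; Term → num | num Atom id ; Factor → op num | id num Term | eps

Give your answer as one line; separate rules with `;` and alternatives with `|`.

The nullable symbols are {Atom, Factor}.
ε ∉ L(G), so no ε-production is kept.
Add the nullable-subset variants: Atom → op Factor gives op Factor | op. Term → num Atom id gives num Atom id | num id.

Expr → id | Atom id; Atom → num id | op Term Term | num | op Factor | op; Term → num | num Atom id | num id; Factor → op num | id num Term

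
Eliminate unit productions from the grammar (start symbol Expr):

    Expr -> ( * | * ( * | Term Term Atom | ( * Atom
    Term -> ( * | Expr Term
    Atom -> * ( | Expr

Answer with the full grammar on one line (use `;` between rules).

Unit pairs: Atom ⇒* {Expr}.
For every A with A ⇒* B via unit rules, add B's non-unit alternatives to A; then delete every rule of the form X → Y.

Expr -> ( * | * ( * | Term Term Atom | ( * Atom; Term -> ( * | Expr Term; Atom -> * ( | ( * | * ( * | Term Term Atom | ( * Atom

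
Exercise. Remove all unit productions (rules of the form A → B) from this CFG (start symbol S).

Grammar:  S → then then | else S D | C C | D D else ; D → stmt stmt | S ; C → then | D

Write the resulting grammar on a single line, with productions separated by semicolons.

S → then then | else S D | C C | D D else; D → then then | else S D | C C | D D else | stmt stmt; C → then then | else S D | C C | D D else | then | stmt stmt

Unit pairs: C ⇒* {D, S}; D ⇒* {S}.
For each unit pair (A, B), copy every non-unit production of B to A, then drop all unit productions.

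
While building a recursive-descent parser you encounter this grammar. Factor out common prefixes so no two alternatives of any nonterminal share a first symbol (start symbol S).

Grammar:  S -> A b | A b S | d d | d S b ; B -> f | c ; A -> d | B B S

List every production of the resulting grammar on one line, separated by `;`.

S -> A b S' | d S''; B -> f | c; A -> d | B B S; S' -> ε | S; S'' -> d | S b

S has alternatives sharing prefix 'A b': factor to S → A b S' with S' → ε | S.
S has alternatives sharing prefix 'd': factor to S → d S'' with S'' → d | S b.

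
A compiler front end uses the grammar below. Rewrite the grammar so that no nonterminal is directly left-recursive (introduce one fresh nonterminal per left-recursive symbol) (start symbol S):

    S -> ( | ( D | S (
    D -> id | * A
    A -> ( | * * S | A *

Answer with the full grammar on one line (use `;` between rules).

S -> ( S' | ( D S'; D -> id | * A; A -> ( A' | * * S A'; S' -> ( S' | eps; A' -> * A' | eps

Left recursion appears on S, A.
For S: α = {(}, β = {(, ( D}. Rewrite as S → β S' and S' → α S' | ε.
For A: α = {*}, β = {(, * * S}. Rewrite as A → β A' and A' → α A' | ε.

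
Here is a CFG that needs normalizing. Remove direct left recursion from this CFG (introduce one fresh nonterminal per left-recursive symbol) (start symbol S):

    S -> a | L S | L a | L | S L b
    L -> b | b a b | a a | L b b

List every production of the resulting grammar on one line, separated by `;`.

S, L are directly left-recursive.
For S: α = {L b}, β = {a, L S, L a, L}. Rewrite as S → β S' and S' → α S' | ε.
For L: α = {b b}, β = {b, b a b, a a}. Rewrite as L → β L' and L' → α L' | ε.

S -> a S' | L S S' | L a S' | L S'; L -> b L' | b a b L' | a a L'; S' -> L b S' | ε; L' -> b b L' | ε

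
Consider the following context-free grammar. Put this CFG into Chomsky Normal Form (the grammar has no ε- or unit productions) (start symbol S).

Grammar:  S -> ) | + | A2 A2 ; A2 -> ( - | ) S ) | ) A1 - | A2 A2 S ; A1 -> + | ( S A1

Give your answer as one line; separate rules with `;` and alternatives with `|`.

Introduce a nonterminal for each terminal appearing in a rule of length ≥ 2: X1 → (, X2 → -, X3 → ).
Binarize each right-hand side of length ≥ 3 by chaining fresh nonterminals (Y1, Y2, …): affected rules were A2 → X3 S X3; A2 → X3 A1 X2; A2 → A2 A2 S; A1 → X1 S A1.

S -> ) | + | A2 A2; A2 -> X1 X2 | X3 Y1 | X3 Y2 | A2 Y3; A1 -> + | X1 Y4; X1 -> (; X2 -> -; X3 -> ); Y1 -> S X3; Y2 -> A1 X2; Y3 -> A2 S; Y4 -> S A1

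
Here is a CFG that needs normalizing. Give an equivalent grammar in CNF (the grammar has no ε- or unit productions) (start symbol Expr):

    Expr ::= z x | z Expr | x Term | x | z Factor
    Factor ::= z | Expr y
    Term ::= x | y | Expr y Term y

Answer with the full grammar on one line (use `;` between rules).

Expr ::= X1 X2 | X1 Expr | X2 Term | x | X1 Factor; Factor ::= z | Expr X3; Term ::= x | y | Expr Y1; X1 ::= z; X2 ::= x; X3 ::= y; Y1 ::= X3 Y2; Y2 ::= Term X3

Introduce a nonterminal for each terminal appearing in a rule of length ≥ 2: X1 → z, X2 → x, X3 → y.
Binarize each right-hand side of length ≥ 3 by chaining fresh nonterminals (Y1, Y2, …): affected rules were Term → Expr X3 Term X3.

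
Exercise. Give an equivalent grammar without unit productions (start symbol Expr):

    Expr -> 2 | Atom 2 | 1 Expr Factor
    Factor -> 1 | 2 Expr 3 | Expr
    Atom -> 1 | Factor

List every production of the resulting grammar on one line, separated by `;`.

Expr -> 2 | Atom 2 | 1 Expr Factor; Factor -> 1 | 2 Expr 3 | 2 | Atom 2 | 1 Expr Factor; Atom -> 1 | 2 Expr 3 | 2 | Atom 2 | 1 Expr Factor

Unit pairs: Atom ⇒* {Expr, Factor}; Factor ⇒* {Expr}.
For every A with A ⇒* B via unit rules, add B's non-unit alternatives to A; then delete every rule of the form X → Y.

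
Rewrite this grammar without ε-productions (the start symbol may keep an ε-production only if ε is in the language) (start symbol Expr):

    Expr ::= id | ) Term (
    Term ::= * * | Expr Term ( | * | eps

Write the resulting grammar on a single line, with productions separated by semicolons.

Nullable nonterminals: {Term}.
ε ∉ L(G), so no ε-production is kept.
Add the nullable-subset variants: Expr → ) Term ( gives ) Term ( | ) (. Term → Expr Term ( gives Expr Term ( | Expr (.

Expr ::= id | ) Term ( | ) (; Term ::= * * | Expr Term ( | Expr ( | *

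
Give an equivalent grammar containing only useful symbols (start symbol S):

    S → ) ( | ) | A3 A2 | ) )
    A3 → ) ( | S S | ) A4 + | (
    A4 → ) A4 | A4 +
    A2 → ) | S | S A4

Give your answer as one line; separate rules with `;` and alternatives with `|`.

S → ) ( | ) | A3 A2 | ) ); A3 → ) ( | S S | (; A2 → ) | S

Generating nonterminals: {A2, A3, S}.
Reachable from S after that: {A2, A3, S}.
Removed useless symbols: {A4} and every production mentioning them.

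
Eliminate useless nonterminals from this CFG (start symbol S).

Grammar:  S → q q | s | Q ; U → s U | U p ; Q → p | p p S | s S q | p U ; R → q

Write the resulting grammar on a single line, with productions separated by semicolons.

Generating nonterminals: {Q, R, S}.
Reachable from S after that: {Q, S}.
Removed useless symbols: {R, U} and every production mentioning them.

S → q q | s | Q; Q → p | p p S | s S q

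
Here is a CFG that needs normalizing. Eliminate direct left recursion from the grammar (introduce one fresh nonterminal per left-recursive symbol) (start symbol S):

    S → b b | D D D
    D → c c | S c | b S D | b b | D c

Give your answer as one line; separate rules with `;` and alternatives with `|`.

D is directly left-recursive.
For D: α = {c}, β = {c c, S c, b S D, b b}. Rewrite as D → β D' and D' → α D' | ε.

S → b b | D D D; D → c c D' | S c D' | b S D D' | b b D'; D' → c D' | ε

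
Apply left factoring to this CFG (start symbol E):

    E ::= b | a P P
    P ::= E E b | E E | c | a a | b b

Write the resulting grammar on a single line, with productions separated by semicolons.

E ::= b | a P P; P ::= c | a a | b b | E E P'; P' ::= b | ε

P has alternatives sharing prefix 'E E': factor to P → E E P' with P' → b | ε.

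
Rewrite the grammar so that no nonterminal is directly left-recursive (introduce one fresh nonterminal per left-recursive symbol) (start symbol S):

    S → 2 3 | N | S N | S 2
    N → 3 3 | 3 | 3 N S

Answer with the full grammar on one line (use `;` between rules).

S → 2 3 S' | N S'; N → 3 3 | 3 | 3 N S; S' → N S' | 2 S' | ε

S is directly left-recursive.
For S: α = {N, 2}, β = {2 3, N}. Rewrite as S → β S' and S' → α S' | ε.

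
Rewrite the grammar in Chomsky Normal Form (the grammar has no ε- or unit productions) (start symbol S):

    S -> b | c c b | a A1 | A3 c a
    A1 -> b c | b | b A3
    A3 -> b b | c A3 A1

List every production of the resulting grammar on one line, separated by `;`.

Introduce a nonterminal for each terminal appearing in a rule of length ≥ 2: X1 → c, X2 → b, X3 → a.
Binarize each right-hand side of length ≥ 3 by chaining fresh nonterminals (Y1, Y2, …): affected rules were S → X1 X1 X2; S → A3 X1 X3; A3 → X1 A3 A1.

S -> b | X1 Y1 | X3 A1 | A3 Y2; A1 -> X2 X1 | b | X2 A3; A3 -> X2 X2 | X1 Y3; X1 -> c; X2 -> b; X3 -> a; Y1 -> X1 X2; Y2 -> X1 X3; Y3 -> A3 A1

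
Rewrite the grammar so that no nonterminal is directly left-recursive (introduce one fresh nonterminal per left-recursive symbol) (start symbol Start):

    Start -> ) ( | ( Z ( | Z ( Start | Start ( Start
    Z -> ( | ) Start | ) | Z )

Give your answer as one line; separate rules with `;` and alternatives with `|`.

Start, Z are directly left-recursive.
For Start: α = {( Start}, β = {) (, ( Z (, Z ( Start}. Rewrite as Start → β Start1 and Start1 → α Start1 | ε.
For Z: α = {)}, β = {(, ) Start, )}. Rewrite as Z → β Z1 and Z1 → α Z1 | ε.

Start -> ) ( Start1 | ( Z ( Start1 | Z ( Start Start1; Z -> ( Z1 | ) Start Z1 | ) Z1; Start1 -> ( Start Start1 | ε; Z1 -> ) Z1 | ε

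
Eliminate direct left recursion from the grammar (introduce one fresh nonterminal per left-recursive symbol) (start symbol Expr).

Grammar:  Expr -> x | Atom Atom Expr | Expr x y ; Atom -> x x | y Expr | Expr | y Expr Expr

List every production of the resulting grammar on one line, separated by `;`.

Left recursion appears on Expr.
For Expr: α = {x y}, β = {x, Atom Atom Expr}. Rewrite as Expr → β Expr1 and Expr1 → α Expr1 | ε.

Expr -> x Expr1 | Atom Atom Expr Expr1; Atom -> x x | y Expr | Expr | y Expr Expr; Expr1 -> x y Expr1 | eps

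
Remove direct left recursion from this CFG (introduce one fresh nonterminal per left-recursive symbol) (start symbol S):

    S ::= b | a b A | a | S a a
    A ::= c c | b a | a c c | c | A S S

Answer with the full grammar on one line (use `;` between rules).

Left recursion appears on S, A.
For S: α = {a a}, β = {b, a b A, a}. Rewrite as S → β S' and S' → α S' | ε.
For A: α = {S S}, β = {c c, b a, a c c, c}. Rewrite as A → β A' and A' → α A' | ε.

S ::= b S' | a b A S' | a S'; A ::= c c A' | b a A' | a c c A' | c A'; S' ::= a a S' | ε; A' ::= S S A' | ε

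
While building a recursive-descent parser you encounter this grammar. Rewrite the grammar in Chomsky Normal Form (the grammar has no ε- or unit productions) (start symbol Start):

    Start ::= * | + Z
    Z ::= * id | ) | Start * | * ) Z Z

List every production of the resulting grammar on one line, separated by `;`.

Start ::= * | X1 Z; Z ::= X2 X3 | ) | Start X2 | X2 Y1; X1 ::= +; X2 ::= *; X3 ::= id; X4 ::= ); Y1 ::= X4 Y2; Y2 ::= Z Z

Introduce a nonterminal for each terminal appearing in a rule of length ≥ 2: X1 → +, X2 → *, X3 → id, X4 → ).
Binarize each right-hand side of length ≥ 3 by chaining fresh nonterminals (Y1, Y2, …): affected rules were Z → X2 X4 Z Z.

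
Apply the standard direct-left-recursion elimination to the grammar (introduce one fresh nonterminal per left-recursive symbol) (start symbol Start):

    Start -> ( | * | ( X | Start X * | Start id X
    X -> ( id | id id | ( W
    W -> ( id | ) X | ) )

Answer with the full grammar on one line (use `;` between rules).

Left recursion appears on Start.
For Start: α = {X *, id X}, β = {(, *, ( X}. Rewrite as Start → β Start1 and Start1 → α Start1 | ε.

Start -> ( Start1 | * Start1 | ( X Start1; X -> ( id | id id | ( W; W -> ( id | ) X | ) ); Start1 -> X * Start1 | id X Start1 | ε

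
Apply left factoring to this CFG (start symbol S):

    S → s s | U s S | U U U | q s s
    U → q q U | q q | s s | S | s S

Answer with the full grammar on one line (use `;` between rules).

S → s s | q s s | U S'; U → S | q q U' | s U''; S' → s S | U U; U' → U | ε; U'' → s | S

S has alternatives sharing prefix 'U': factor to S → U S' with S' → s S | U U.
U has alternatives sharing prefix 'q q': factor to U → q q U' with U' → U | ε.
U has alternatives sharing prefix 's': factor to U → s U'' with U'' → s | S.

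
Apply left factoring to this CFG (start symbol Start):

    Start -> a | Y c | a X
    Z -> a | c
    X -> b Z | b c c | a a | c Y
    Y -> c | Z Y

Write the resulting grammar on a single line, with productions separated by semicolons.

Start has alternatives sharing prefix 'a': factor to Start → a Start1 with Start1 → ε | X.
X has alternatives sharing prefix 'b': factor to X → b X1 with X1 → Z | c c.

Start -> Y c | a Start1; Z -> a | c; X -> a a | c Y | b X1; Y -> c | Z Y; Start1 -> epsilon | X; X1 -> Z | c c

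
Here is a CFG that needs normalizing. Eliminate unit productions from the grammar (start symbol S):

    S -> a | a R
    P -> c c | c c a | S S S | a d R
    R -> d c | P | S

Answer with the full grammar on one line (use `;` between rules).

S -> a | a R; P -> c c | c c a | S S S | a d R; R -> a | a R | c c | c c a | S S S | a d R | d c

Unit pairs: R ⇒* {P, S}.
For each unit pair (A, B), copy every non-unit production of B to A, then drop all unit productions.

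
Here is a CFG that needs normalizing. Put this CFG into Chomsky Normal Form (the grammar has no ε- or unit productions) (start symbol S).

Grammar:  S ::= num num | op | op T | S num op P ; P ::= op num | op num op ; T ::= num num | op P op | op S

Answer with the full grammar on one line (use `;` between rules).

Introduce a nonterminal for each terminal appearing in a rule of length ≥ 2: X1 → num, X2 → op.
Binarize each right-hand side of length ≥ 3 by chaining fresh nonterminals (Y1, Y2, …): affected rules were S → S X1 X2 P; P → X2 X1 X2; T → X2 P X2.

S ::= X1 X1 | op | X2 T | S Y1; P ::= X2 X1 | X2 Y3; T ::= X1 X1 | X2 Y4 | X2 S; X1 ::= num; X2 ::= op; Y1 ::= X1 Y2; Y2 ::= X2 P; Y3 ::= X1 X2; Y4 ::= P X2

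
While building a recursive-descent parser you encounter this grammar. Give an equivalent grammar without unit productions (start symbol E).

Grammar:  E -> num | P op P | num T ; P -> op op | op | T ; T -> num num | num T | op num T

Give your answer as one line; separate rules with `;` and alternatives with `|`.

Unit pairs: P ⇒* {T}.
For every A with A ⇒* B via unit rules, add B's non-unit alternatives to A; then delete every rule of the form X → Y.

E -> num | P op P | num T; P -> op op | op | num num | num T | op num T; T -> num num | num T | op num T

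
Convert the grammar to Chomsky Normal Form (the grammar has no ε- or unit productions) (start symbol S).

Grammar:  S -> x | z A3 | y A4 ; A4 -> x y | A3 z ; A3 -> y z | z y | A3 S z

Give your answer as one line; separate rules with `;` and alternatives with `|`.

Introduce a nonterminal for each terminal appearing in a rule of length ≥ 2: X1 → z, X2 → y, X3 → x.
Binarize each right-hand side of length ≥ 3 by chaining fresh nonterminals (Y1, Y2, …): affected rules were A3 → A3 S X1.

S -> x | X1 A3 | X2 A4; A4 -> X3 X2 | A3 X1; A3 -> X2 X1 | X1 X2 | A3 Y1; X1 -> z; X2 -> y; X3 -> x; Y1 -> S X1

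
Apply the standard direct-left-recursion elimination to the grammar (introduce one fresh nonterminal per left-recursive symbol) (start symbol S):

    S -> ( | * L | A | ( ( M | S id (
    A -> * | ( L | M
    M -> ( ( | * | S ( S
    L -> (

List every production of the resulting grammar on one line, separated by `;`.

S -> ( S' | * L S' | A S' | ( ( M S'; A -> * | ( L | M; M -> ( ( | * | S ( S; L -> (; S' -> id ( S' | ε

Directly left-recursive nonterminal: S.
For S: α = {id (}, β = {(, * L, A, ( ( M}. Rewrite as S → β S' and S' → α S' | ε.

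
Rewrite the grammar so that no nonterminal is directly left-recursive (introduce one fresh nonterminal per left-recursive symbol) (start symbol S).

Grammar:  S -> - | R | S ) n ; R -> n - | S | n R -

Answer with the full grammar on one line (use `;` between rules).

S -> - S' | R S'; R -> n - | S | n R -; S' -> ) n S' | ε

Directly left-recursive nonterminal: S.
For S: α = {) n}, β = {-, R}. Rewrite as S → β S' and S' → α S' | ε.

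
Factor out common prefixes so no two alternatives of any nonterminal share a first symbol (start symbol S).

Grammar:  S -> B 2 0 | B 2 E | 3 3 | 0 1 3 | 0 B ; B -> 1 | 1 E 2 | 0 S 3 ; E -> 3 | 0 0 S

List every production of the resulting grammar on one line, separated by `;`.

S has alternatives sharing prefix 'B 2': factor to S → B 2 S' with S' → 0 | E.
S has alternatives sharing prefix '0': factor to S → 0 S'' with S'' → 1 3 | B.
B has alternatives sharing prefix '1': factor to B → 1 B' with B' → ε | E 2.

S -> 3 3 | B 2 S' | 0 S''; B -> 0 S 3 | 1 B'; E -> 3 | 0 0 S; S' -> 0 | E; S'' -> 1 3 | B; B' -> ε | E 2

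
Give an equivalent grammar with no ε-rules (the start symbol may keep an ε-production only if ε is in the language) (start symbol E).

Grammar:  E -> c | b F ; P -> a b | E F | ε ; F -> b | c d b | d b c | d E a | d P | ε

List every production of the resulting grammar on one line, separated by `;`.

E -> c | b F | b; P -> a b | E F | E; F -> b | c d b | d b c | d E a | d P | d

Nullable set = {F, P}.
ε ∉ L(G), so no ε-production is kept.
Expand every rule over subsets of its nullable positions: E → b F gives b F | b. P → E F gives E F | E. F → d P gives d P | d.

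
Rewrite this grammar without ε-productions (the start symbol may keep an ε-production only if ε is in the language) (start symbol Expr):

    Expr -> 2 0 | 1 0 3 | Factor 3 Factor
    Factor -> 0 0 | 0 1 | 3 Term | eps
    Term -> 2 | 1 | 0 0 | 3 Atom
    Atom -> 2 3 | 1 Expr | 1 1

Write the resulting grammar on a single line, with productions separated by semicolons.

The nullable symbols are {Factor}.
ε ∉ L(G), so no ε-production is kept.
Add the nullable-subset variants: Expr → Factor 3 Factor gives Factor 3 Factor | Factor 3 | 3 Factor | 3.

Expr -> 2 0 | 1 0 3 | Factor 3 Factor | Factor 3 | 3 Factor | 3; Factor -> 0 0 | 0 1 | 3 Term; Term -> 2 | 1 | 0 0 | 3 Atom; Atom -> 2 3 | 1 Expr | 1 1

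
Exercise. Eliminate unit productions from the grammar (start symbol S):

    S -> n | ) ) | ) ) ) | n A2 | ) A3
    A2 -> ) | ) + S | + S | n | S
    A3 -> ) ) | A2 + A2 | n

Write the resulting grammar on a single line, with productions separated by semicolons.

Unit pairs: A2 ⇒* {S}.
For each unit pair (A, B), copy every non-unit production of B to A, then drop all unit productions.

S -> n | ) ) | ) ) ) | n A2 | ) A3; A2 -> ) | ) + S | + S | n | ) ) | ) ) ) | n A2 | ) A3; A3 -> ) ) | A2 + A2 | n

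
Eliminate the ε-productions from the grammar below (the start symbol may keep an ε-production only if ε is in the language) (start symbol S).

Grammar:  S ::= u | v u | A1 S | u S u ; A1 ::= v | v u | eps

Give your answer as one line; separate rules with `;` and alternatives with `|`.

S ::= u | v u | A1 S | u S u; A1 ::= v | v u

Nullable nonterminals: {A1}.
ε ∉ L(G), so no ε-production is kept.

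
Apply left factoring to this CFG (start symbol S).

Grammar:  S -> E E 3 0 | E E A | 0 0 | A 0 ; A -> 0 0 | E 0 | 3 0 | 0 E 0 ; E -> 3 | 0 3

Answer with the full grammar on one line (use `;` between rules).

S has alternatives sharing prefix 'E E': factor to S → E E S' with S' → 3 0 | A.
A has alternatives sharing prefix '0': factor to A → 0 A' with A' → 0 | E 0.

S -> 0 0 | A 0 | E E S'; A -> E 0 | 3 0 | 0 A'; E -> 3 | 0 3; S' -> 3 0 | A; A' -> 0 | E 0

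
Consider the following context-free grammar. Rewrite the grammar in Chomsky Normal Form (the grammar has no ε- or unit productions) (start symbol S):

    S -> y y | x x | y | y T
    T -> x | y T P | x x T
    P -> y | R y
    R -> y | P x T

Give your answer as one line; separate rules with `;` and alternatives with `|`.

S -> X1 X1 | X2 X2 | y | X1 T; T -> x | X1 Y1 | X2 Y2; P -> y | R X1; R -> y | P Y3; X1 -> y; X2 -> x; Y1 -> T P; Y2 -> X2 T; Y3 -> X2 T

Introduce a nonterminal for each terminal appearing in a rule of length ≥ 2: X1 → y, X2 → x.
Binarize each right-hand side of length ≥ 3 by chaining fresh nonterminals (Y1, Y2, …): affected rules were T → X1 T P; T → X2 X2 T; R → P X2 T.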